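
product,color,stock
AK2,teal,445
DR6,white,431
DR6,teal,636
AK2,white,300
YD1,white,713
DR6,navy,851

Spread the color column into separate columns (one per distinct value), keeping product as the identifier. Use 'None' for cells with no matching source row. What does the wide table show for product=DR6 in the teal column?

The long row with product=DR6, color=teal has stock=636.

636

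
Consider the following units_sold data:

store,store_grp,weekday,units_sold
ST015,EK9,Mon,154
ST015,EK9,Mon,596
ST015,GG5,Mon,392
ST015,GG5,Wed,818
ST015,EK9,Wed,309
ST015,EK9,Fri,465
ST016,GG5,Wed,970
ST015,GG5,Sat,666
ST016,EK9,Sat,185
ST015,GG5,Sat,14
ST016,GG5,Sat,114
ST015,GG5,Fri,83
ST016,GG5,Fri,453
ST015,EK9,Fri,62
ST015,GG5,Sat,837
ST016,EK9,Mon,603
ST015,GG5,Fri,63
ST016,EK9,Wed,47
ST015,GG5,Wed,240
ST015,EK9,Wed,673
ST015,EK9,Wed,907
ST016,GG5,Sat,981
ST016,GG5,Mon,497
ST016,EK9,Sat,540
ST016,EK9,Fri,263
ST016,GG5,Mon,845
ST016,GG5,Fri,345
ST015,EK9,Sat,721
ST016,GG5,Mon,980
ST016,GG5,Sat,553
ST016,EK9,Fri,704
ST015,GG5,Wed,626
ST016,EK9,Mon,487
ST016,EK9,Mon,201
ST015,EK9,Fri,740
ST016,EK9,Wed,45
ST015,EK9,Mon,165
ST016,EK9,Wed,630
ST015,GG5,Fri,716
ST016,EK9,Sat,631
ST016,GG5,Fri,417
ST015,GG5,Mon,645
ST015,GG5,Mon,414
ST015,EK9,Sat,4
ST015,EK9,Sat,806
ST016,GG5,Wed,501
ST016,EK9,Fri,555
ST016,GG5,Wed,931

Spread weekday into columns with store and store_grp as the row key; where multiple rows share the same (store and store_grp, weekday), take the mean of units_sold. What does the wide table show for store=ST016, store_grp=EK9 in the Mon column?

430.33

Rows with store=ST016, store_grp=EK9 and weekday=Mon: units_sold values are 603, 487, 201.
(603 + 487 + 201) / 3 = 430.33.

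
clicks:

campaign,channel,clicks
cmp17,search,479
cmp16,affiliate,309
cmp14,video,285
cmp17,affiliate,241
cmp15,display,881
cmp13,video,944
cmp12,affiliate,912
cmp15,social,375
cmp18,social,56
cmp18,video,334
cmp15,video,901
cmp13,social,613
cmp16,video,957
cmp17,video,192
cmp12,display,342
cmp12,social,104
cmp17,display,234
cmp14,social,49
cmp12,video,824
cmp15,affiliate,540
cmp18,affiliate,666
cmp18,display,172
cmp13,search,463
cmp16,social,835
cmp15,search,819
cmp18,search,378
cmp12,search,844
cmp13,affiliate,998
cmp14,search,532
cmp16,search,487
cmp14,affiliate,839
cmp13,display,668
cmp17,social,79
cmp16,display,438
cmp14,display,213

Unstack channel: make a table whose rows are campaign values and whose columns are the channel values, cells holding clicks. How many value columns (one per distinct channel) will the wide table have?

5

5 distinct channel values: video, social, display, affiliate, search.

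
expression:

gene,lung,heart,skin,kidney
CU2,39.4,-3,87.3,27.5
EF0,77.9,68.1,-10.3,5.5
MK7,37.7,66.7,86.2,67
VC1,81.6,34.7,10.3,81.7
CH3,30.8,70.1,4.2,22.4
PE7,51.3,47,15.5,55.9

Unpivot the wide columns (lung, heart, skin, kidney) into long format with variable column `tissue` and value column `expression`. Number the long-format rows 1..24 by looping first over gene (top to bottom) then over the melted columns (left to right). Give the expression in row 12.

67

24 rows total (6 × 4). Row 12: index ⌊(12-1)/4⌋ = 2 into gene → MK7; (12-1) mod 4 = 3 into the melted columns → kidney.
So row 12 is (MK7, kidney, 67); expression = 67.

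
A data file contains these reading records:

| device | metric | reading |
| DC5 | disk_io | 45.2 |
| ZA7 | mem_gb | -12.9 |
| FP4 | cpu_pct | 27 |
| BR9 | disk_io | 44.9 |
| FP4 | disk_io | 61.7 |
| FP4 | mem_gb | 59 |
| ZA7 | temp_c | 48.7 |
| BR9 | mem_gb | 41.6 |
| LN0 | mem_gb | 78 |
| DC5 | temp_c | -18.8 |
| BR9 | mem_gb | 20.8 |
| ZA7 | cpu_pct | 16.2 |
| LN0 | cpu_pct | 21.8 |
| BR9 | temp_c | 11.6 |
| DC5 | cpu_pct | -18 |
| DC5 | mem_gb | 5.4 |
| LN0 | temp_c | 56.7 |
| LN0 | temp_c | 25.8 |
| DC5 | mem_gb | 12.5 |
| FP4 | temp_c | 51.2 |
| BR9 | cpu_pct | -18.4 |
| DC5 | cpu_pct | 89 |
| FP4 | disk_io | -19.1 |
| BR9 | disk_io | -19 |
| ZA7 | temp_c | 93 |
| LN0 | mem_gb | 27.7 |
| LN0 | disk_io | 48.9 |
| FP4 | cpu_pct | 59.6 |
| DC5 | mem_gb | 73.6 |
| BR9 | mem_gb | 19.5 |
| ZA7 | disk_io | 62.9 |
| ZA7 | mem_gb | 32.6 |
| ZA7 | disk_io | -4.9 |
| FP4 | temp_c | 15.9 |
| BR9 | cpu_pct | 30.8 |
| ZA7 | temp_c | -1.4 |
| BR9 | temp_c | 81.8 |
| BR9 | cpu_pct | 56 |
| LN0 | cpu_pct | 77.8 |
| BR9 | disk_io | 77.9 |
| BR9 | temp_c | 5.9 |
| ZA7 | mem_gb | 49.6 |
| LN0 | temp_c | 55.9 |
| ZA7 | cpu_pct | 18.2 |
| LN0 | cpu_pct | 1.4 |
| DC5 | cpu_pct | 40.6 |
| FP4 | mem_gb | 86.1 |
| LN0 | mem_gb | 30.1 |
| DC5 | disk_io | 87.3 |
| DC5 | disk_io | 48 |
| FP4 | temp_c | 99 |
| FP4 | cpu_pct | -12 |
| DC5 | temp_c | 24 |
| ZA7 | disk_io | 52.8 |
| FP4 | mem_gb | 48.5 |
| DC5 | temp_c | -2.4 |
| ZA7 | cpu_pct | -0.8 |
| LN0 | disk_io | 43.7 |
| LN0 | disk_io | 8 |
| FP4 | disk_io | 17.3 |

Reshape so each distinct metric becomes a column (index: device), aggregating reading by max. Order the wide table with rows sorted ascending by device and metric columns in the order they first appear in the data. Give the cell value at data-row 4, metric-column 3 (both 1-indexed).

77.8

With rows sorted ascending by device, row 4 is device=LN0. metric columns in first-appearance order: disk_io, mem_gb, cpu_pct, temp_c; column 3 is cpu_pct.
Long rows with device=LN0, metric=cpu_pct: max(21.8, 77.8, 1.4) = 77.8.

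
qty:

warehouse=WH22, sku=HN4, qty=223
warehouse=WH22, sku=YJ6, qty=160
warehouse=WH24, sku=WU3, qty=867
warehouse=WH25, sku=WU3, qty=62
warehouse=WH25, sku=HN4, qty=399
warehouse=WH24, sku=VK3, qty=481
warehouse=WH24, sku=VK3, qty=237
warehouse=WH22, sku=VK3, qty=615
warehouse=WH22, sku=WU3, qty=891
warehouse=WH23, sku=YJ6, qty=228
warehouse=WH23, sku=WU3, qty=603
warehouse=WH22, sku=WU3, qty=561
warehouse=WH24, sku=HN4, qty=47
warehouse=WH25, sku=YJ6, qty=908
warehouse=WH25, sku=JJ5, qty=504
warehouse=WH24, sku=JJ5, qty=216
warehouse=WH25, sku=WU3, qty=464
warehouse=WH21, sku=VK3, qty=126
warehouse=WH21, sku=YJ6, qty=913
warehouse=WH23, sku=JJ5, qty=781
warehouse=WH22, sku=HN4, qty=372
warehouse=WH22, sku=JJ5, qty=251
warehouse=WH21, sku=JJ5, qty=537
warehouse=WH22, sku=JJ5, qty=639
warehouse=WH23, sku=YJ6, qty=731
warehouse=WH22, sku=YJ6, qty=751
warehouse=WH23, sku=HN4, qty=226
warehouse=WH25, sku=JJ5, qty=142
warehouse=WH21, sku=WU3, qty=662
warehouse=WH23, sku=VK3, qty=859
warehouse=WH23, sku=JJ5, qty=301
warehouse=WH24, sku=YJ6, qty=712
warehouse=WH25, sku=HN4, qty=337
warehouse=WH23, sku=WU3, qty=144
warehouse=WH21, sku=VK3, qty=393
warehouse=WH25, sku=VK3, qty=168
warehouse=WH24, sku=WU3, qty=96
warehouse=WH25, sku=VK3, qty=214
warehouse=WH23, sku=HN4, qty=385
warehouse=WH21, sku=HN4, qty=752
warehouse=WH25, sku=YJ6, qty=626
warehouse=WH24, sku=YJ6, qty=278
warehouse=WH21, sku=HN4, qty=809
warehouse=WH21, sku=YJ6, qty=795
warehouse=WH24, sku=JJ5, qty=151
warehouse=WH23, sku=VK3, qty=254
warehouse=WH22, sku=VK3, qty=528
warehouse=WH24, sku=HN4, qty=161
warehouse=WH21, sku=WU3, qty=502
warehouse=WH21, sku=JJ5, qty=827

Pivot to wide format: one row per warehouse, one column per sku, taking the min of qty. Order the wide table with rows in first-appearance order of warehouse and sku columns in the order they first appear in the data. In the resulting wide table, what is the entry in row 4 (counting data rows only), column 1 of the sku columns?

226

With rows in first-appearance order of warehouse, row 4 is warehouse=WH23. sku columns in first-appearance order: HN4, YJ6, WU3, VK3, JJ5; column 1 is HN4.
Long rows with warehouse=WH23, sku=HN4: min(226, 385) = 226.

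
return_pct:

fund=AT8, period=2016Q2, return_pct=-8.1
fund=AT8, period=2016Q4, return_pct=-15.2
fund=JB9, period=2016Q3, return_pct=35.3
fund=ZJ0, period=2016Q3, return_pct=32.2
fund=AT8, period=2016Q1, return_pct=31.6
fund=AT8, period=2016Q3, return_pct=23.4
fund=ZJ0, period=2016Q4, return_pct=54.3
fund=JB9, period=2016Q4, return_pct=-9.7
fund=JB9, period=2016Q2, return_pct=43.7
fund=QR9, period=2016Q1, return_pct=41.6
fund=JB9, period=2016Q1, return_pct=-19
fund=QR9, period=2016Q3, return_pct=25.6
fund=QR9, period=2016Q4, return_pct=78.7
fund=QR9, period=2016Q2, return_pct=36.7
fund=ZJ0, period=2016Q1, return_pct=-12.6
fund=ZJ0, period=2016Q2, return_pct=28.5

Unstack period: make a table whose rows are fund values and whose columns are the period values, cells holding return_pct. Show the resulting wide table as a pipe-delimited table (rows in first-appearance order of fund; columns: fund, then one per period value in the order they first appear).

Columns: fund plus the 4 distinct period values (2016Q2, 2016Q4, 2016Q3, 2016Q1).
For example, row AT8 column 2016Q2 takes return_pct=-8.1 from the long row (AT8, 2016Q2).

| fund | 2016Q2 | 2016Q4 | 2016Q3 | 2016Q1 |
| AT8 | -8.1 | -15.2 | 23.4 | 31.6 |
| JB9 | 43.7 | -9.7 | 35.3 | -19 |
| ZJ0 | 28.5 | 54.3 | 32.2 | -12.6 |
| QR9 | 36.7 | 78.7 | 25.6 | 41.6 |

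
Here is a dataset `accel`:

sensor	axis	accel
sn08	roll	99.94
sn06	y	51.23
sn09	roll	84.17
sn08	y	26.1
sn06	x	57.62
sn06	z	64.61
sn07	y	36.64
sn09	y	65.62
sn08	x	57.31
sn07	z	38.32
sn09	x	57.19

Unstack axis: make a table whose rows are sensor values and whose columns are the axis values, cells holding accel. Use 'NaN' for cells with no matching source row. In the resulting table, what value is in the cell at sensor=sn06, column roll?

No long-format row has sensor=sn06 and axis=roll, so the cell is NaN.

NaN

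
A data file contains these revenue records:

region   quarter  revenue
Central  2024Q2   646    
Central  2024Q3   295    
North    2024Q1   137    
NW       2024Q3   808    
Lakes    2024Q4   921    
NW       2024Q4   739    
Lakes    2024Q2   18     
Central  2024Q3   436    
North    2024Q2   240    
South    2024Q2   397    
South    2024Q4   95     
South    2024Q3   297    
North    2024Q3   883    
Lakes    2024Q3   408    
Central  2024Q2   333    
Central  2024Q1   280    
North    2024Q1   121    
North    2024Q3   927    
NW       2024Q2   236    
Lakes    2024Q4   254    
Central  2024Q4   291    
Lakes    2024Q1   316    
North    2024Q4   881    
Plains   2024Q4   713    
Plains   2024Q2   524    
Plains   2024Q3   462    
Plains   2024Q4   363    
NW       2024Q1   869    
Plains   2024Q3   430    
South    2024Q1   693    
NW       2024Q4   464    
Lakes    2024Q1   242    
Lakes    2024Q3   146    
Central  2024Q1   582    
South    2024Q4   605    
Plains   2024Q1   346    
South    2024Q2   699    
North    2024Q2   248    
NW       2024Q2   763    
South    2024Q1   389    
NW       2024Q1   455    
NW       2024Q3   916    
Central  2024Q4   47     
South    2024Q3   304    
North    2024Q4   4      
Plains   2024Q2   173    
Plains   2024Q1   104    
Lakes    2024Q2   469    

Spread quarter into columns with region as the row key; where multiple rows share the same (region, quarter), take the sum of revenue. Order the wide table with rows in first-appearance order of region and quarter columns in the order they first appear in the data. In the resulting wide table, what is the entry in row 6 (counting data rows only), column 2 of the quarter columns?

With rows in first-appearance order of region, row 6 is region=Plains. quarter columns in first-appearance order: 2024Q2, 2024Q3, 2024Q1, 2024Q4; column 2 is 2024Q3.
Long rows with region=Plains, quarter=2024Q3: 462 + 430 = 892.

892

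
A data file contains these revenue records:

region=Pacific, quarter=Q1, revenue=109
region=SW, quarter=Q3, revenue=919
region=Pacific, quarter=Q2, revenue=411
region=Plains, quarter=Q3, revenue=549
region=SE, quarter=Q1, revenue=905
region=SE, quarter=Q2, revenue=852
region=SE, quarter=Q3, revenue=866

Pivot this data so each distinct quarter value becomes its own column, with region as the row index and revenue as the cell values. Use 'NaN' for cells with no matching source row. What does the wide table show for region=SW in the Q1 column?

No long-format row has region=SW and quarter=Q1, so the cell is NaN.

NaN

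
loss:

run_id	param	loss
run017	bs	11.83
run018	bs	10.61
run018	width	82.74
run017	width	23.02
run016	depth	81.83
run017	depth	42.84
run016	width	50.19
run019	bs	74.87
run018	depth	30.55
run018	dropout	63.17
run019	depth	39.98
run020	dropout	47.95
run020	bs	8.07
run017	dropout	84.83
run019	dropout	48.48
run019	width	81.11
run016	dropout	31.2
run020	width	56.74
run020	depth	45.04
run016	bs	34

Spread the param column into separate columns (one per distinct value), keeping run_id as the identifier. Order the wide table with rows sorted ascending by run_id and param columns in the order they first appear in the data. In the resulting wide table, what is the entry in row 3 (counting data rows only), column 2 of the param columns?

82.74

With rows sorted ascending by run_id, row 3 is run_id=run018. param columns in first-appearance order: bs, width, depth, dropout; column 2 is width.
Long rows with run_id=run018, param=width: loss = 82.74.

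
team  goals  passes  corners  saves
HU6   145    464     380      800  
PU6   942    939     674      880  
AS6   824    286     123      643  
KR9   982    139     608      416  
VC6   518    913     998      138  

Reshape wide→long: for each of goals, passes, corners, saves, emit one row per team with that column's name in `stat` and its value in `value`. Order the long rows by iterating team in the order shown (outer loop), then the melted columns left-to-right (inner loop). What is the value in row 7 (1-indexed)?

674

20 rows total (5 × 4). Row 7: index ⌊(7-1)/4⌋ = 1 into team → PU6; (7-1) mod 4 = 2 into the melted columns → corners.
So row 7 is (PU6, corners, 674); value = 674.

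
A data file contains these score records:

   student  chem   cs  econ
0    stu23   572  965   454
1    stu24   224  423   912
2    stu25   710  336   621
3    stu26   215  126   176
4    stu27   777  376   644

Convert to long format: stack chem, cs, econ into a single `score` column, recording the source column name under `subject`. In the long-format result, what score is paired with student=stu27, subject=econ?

Unpivoting turns each (student, wide-column) pair into one long row.
The wide cell at row stu27, column econ holds 644, so the long row (stu27, econ) has score=644.

644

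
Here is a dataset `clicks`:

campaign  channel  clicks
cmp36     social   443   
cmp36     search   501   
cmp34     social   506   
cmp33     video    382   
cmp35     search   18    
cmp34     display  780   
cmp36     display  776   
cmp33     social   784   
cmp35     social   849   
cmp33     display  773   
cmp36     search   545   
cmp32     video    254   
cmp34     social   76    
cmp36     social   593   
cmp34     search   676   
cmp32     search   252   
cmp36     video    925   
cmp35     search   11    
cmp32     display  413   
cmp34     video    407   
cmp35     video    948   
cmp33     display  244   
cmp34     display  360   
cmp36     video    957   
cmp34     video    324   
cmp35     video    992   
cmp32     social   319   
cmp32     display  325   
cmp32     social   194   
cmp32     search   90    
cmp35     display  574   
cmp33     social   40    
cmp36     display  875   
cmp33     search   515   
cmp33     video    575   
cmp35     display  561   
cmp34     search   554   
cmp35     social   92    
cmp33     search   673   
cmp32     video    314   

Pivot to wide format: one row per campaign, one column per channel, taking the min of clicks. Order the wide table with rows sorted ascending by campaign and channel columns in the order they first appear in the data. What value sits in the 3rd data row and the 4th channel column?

With rows sorted ascending by campaign, row 3 is campaign=cmp34. channel columns in first-appearance order: social, search, video, display; column 4 is display.
Long rows with campaign=cmp34, channel=display: min(780, 360) = 360.

360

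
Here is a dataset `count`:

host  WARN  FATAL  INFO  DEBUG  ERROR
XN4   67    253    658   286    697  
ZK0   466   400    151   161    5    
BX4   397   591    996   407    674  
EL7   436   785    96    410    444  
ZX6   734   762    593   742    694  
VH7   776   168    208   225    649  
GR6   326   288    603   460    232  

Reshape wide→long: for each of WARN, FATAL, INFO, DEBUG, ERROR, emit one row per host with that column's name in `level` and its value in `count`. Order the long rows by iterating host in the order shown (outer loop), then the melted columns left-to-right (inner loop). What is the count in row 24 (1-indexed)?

35 rows total (7 × 5). Row 24: index ⌊(24-1)/5⌋ = 4 into host → ZX6; (24-1) mod 5 = 3 into the melted columns → DEBUG.
So row 24 is (ZX6, DEBUG, 742); count = 742.

742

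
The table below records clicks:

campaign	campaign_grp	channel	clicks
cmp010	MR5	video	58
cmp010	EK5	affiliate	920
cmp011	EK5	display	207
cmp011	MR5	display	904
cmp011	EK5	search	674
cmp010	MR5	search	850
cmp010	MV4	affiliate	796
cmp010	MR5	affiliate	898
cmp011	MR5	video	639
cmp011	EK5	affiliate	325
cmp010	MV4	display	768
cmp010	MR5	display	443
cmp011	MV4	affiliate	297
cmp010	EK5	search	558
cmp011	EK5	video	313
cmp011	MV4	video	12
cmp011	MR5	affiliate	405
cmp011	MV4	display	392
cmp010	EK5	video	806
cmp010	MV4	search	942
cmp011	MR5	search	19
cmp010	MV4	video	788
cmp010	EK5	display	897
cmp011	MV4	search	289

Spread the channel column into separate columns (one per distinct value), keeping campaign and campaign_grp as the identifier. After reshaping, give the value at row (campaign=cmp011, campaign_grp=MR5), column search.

19

Wide layout: rows indexed by campaign and campaign_grp, columns are the 4 distinct channel values (video, affiliate, display, search).
Cell (campaign=cmp011, campaign_grp=MR5, channel=search) draws from the long row where campaign=cmp011, campaign_grp=MR5 and channel=search, which has clicks=19.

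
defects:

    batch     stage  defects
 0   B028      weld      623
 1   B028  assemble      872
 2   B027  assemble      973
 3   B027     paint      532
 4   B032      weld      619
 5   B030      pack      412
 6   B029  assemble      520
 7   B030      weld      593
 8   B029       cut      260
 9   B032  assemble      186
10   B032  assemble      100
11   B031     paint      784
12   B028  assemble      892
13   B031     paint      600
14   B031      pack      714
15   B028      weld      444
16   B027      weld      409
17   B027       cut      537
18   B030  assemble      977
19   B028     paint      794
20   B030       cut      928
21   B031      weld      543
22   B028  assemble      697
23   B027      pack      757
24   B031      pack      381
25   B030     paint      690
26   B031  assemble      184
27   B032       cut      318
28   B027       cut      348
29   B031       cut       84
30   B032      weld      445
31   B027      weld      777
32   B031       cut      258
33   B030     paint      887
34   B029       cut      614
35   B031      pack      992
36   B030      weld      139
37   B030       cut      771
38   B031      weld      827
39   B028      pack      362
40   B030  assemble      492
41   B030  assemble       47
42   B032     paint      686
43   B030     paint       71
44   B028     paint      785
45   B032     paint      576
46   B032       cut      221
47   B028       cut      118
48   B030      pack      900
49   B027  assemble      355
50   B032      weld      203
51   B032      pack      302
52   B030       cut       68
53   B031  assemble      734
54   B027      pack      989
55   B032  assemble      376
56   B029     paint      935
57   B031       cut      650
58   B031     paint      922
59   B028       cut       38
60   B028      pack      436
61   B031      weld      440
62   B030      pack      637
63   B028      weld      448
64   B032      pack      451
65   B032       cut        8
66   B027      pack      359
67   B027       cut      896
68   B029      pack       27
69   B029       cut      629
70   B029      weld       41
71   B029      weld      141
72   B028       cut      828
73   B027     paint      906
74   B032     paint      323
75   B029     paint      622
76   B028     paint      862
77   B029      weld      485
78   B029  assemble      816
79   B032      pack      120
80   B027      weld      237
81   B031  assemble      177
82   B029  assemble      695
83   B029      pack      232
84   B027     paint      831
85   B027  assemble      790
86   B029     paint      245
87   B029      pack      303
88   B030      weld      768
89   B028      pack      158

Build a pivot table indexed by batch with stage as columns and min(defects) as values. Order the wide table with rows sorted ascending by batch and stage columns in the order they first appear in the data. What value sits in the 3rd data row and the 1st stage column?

41

With rows sorted ascending by batch, row 3 is batch=B029. stage columns in first-appearance order: weld, assemble, paint, pack, cut; column 1 is weld.
Long rows with batch=B029, stage=weld: min(41, 141, 485) = 41.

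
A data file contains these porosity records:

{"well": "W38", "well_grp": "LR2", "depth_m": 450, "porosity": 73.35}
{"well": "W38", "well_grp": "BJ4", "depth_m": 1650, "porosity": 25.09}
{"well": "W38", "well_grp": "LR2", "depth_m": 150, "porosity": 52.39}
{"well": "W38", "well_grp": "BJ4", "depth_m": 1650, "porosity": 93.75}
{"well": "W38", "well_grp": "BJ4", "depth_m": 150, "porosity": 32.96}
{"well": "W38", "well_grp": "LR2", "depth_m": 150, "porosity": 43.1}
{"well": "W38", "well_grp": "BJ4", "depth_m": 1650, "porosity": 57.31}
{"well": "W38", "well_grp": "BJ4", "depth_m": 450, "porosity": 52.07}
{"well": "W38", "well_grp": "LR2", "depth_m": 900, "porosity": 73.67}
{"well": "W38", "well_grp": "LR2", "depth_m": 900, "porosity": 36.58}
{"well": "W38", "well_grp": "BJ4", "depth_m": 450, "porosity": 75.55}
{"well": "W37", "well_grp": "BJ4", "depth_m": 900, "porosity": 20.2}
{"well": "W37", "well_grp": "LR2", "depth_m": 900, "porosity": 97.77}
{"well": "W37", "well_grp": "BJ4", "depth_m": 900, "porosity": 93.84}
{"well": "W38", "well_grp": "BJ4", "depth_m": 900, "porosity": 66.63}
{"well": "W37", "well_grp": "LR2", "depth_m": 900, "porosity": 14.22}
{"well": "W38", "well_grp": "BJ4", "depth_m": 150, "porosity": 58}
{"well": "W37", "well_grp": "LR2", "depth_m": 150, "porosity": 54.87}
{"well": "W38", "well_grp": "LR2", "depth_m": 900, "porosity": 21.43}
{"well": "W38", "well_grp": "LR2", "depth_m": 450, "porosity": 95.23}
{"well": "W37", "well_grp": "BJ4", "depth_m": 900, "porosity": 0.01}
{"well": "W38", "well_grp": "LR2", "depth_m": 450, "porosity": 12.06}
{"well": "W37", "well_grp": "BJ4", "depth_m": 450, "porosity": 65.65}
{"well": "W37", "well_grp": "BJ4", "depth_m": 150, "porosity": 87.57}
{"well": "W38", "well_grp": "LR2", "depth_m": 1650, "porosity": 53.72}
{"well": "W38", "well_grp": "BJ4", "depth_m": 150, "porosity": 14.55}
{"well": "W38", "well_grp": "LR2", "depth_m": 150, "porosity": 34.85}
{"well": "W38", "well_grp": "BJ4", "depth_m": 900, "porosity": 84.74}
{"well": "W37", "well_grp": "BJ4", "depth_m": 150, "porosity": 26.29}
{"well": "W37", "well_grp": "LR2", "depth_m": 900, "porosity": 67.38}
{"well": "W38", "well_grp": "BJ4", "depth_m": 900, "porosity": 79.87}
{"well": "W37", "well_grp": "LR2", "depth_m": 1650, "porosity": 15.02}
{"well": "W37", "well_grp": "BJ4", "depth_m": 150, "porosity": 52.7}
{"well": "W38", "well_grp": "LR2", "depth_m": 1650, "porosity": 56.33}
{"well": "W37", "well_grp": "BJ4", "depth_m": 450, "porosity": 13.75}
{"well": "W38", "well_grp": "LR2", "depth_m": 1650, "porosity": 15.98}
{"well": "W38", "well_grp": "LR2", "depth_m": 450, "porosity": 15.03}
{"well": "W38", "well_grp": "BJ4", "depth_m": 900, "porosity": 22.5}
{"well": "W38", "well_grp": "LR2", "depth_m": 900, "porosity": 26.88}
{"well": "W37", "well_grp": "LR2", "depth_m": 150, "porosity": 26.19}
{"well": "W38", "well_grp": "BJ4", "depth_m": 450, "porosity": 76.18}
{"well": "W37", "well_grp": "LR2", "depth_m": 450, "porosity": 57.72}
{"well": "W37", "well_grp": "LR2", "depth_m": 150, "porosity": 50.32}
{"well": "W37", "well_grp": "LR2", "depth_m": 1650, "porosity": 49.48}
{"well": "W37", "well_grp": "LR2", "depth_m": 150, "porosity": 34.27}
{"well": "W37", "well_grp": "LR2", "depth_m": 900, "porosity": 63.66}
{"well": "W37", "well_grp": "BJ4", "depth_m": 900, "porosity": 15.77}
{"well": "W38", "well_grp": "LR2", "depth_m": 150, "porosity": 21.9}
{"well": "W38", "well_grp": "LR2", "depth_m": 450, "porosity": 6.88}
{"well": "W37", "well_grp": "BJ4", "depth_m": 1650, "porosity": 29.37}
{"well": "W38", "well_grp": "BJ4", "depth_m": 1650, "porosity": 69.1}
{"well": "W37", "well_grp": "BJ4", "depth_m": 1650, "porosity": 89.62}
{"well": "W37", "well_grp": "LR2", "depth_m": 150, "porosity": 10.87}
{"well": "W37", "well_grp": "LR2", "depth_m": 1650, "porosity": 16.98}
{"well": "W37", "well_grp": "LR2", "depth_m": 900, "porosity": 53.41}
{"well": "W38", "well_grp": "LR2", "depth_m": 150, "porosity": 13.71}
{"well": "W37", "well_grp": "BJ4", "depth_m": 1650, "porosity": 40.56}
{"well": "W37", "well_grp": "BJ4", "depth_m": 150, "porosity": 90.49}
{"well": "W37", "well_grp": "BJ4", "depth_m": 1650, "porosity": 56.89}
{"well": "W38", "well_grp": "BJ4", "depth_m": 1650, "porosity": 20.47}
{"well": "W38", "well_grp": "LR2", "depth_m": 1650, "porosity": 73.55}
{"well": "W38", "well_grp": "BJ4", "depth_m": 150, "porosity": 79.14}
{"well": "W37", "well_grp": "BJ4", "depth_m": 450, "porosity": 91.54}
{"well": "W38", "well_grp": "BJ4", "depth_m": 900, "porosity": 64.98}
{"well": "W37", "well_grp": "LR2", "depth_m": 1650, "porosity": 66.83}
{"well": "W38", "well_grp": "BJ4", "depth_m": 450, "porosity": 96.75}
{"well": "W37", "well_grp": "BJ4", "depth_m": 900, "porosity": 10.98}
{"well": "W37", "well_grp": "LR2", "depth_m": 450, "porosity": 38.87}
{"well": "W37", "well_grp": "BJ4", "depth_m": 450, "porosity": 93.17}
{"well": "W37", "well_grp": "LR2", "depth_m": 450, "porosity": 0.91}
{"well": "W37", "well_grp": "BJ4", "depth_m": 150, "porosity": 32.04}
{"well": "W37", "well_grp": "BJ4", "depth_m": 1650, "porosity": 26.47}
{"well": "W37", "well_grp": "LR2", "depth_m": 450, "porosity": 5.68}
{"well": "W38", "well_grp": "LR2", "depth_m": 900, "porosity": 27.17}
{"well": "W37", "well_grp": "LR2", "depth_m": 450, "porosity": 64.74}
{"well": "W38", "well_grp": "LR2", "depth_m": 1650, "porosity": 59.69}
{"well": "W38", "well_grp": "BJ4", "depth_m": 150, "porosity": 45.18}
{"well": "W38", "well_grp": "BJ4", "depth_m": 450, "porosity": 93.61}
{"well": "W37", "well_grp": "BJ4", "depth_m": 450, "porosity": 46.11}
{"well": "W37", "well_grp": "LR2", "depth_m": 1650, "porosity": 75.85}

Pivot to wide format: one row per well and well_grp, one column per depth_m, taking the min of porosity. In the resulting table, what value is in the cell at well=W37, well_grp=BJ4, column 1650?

26.47

Rows with well=W37, well_grp=BJ4 and depth_m=1650: porosity values are 29.37, 89.62, 40.56, 56.89, 26.47.
min(29.37, 89.62, 40.56, 56.89, 26.47) = 26.47.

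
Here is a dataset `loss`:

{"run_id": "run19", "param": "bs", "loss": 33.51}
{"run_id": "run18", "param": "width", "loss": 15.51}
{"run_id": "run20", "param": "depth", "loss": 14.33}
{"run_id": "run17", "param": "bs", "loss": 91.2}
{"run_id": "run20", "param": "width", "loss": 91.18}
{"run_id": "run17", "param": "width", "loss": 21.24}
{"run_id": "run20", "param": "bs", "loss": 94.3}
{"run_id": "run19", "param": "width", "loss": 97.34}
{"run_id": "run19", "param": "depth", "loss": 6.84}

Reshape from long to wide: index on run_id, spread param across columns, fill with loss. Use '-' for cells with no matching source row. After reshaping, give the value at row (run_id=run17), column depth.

No long-format row has run_id=run17 and param=depth, so the cell is -.

-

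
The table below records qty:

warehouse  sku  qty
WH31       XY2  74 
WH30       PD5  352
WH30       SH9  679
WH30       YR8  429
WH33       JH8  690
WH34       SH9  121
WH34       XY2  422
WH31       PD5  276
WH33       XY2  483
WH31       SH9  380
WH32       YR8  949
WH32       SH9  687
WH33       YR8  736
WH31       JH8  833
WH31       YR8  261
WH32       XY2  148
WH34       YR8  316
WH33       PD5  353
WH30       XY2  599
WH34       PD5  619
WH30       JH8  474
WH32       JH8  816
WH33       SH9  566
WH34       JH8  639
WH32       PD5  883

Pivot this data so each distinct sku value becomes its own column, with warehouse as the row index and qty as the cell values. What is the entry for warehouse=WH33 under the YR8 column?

Wide layout: rows indexed by warehouse, columns are the 5 distinct sku values (XY2, PD5, SH9, YR8, JH8).
Cell (warehouse=WH33, sku=YR8) draws from the long row where warehouse=WH33 and sku=YR8, which has qty=736.

736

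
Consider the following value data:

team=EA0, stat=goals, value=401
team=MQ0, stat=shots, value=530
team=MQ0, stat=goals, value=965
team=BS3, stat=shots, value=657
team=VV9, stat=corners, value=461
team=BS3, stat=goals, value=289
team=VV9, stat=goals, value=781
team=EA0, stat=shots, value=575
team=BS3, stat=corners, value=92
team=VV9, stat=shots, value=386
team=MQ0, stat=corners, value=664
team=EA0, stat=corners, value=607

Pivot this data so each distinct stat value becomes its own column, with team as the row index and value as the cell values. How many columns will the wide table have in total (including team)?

1 column for team plus 3 distinct stat values → 4 columns.

4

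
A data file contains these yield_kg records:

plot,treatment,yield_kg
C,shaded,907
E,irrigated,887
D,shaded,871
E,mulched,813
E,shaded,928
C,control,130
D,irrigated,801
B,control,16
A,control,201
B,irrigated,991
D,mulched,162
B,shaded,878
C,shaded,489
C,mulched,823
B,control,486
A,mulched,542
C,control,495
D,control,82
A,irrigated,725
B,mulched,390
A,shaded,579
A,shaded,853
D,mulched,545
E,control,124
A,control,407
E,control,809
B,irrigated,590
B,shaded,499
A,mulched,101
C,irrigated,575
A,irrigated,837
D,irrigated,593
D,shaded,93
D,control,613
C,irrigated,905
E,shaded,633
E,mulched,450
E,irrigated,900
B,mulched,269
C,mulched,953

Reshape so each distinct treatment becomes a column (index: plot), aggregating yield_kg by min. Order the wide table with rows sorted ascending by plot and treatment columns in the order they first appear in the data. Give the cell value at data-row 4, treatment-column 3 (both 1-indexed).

162

With rows sorted ascending by plot, row 4 is plot=D. treatment columns in first-appearance order: shaded, irrigated, mulched, control; column 3 is mulched.
Long rows with plot=D, treatment=mulched: min(162, 545) = 162.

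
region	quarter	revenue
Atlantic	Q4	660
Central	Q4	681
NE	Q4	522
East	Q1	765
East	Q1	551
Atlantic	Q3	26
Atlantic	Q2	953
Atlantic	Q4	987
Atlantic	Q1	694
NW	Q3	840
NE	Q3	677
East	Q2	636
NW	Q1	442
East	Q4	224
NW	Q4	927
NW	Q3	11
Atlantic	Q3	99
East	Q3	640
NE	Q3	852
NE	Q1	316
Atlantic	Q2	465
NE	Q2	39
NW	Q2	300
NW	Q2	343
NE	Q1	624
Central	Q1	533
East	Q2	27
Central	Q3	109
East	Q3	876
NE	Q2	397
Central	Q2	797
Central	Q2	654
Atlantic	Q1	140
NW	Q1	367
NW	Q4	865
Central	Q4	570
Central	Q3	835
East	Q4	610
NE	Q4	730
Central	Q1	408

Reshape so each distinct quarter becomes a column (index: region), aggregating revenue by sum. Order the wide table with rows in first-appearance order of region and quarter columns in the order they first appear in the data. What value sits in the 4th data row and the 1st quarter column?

With rows in first-appearance order of region, row 4 is region=East. quarter columns in first-appearance order: Q4, Q1, Q3, Q2; column 1 is Q4.
Long rows with region=East, quarter=Q4: 224 + 610 = 834.

834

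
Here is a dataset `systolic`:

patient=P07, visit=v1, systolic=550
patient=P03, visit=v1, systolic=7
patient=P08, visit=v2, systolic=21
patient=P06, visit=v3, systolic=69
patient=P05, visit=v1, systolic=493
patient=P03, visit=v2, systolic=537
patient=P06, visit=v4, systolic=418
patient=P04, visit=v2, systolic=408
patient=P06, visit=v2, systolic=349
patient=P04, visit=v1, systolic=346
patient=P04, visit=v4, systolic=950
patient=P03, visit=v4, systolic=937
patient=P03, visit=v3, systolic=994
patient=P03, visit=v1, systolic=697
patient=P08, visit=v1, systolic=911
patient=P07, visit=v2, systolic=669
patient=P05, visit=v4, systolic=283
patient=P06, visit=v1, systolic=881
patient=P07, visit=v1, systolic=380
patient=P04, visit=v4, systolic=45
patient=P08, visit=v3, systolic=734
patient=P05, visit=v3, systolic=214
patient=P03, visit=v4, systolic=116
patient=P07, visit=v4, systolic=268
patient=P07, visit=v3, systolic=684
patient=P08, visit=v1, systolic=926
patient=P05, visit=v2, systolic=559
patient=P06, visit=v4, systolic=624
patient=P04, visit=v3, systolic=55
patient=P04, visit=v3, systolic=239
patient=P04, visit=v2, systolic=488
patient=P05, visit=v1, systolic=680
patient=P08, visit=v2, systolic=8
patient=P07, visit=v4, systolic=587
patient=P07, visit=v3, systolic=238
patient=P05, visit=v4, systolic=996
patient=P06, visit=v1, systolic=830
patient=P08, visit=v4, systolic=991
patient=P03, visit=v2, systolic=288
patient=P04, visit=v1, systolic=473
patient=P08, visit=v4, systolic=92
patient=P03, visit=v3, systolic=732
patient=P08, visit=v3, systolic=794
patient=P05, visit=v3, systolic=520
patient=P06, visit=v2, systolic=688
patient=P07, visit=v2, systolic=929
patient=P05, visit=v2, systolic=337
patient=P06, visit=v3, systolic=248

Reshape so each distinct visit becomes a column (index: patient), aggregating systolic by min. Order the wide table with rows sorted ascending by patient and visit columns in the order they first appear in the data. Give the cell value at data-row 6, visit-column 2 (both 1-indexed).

8

With rows sorted ascending by patient, row 6 is patient=P08. visit columns in first-appearance order: v1, v2, v3, v4; column 2 is v2.
Long rows with patient=P08, visit=v2: min(21, 8) = 8.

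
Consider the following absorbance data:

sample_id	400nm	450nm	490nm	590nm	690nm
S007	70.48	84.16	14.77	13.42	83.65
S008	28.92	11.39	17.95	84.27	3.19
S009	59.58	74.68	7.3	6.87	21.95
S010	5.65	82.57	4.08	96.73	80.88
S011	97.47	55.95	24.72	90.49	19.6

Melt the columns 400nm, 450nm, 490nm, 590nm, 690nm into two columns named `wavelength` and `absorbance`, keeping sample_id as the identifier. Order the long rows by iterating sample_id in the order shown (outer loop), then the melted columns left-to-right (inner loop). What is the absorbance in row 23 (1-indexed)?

24.72

25 rows total (5 × 5). Row 23: index ⌊(23-1)/5⌋ = 4 into sample_id → S011; (23-1) mod 5 = 2 into the melted columns → 490nm.
So row 23 is (S011, 490nm, 24.72); absorbance = 24.72.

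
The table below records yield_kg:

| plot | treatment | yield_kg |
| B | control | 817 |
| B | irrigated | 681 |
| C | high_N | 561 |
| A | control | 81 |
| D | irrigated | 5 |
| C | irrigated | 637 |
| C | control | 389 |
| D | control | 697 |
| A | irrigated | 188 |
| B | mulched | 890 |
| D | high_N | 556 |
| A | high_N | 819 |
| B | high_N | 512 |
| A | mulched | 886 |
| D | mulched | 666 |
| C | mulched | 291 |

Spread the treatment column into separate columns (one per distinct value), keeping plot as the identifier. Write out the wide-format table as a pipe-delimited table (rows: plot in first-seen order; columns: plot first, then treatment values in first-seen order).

| plot | control | irrigated | high_N | mulched |
| B | 817 | 681 | 512 | 890 |
| C | 389 | 637 | 561 | 291 |
| A | 81 | 188 | 819 | 886 |
| D | 697 | 5 | 556 | 666 |

Columns: plot plus the 4 distinct treatment values (control, irrigated, high_N, mulched).
For example, row B column control takes yield_kg=817 from the long row (B, control).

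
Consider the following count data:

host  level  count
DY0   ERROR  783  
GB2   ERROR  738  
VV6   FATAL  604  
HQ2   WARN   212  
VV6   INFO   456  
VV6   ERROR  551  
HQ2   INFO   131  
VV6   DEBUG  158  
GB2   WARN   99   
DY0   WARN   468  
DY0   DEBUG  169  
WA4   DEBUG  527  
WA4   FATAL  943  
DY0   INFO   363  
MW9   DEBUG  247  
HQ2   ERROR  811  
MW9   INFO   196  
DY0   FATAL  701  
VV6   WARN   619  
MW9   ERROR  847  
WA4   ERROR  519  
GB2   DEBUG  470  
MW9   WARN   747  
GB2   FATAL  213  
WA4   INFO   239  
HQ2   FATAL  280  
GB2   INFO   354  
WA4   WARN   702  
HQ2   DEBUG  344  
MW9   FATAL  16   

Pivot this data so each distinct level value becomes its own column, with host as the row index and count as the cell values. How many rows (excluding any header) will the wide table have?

6 distinct host values → 6 rows.

6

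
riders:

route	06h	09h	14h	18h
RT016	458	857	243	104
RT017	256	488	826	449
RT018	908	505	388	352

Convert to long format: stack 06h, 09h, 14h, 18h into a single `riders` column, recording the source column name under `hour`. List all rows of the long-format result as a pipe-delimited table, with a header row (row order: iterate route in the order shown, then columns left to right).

Each (route, column) pair becomes one row: 3 × 4 = 12 rows.
For example, (RT016, 06h) → riders=458.

| route | hour | riders |
| RT016 | 06h | 458 |
| RT016 | 09h | 857 |
| RT016 | 14h | 243 |
| RT016 | 18h | 104 |
| RT017 | 06h | 256 |
| RT017 | 09h | 488 |
| RT017 | 14h | 826 |
| RT017 | 18h | 449 |
| RT018 | 06h | 908 |
| RT018 | 09h | 505 |
| RT018 | 14h | 388 |
| RT018 | 18h | 352 |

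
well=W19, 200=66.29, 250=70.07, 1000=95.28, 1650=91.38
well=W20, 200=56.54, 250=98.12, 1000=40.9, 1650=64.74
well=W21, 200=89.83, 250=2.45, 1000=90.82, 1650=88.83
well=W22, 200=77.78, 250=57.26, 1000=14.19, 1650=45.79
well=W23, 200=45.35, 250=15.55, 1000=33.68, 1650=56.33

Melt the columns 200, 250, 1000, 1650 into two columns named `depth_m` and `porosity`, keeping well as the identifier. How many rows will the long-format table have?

20

5 well values × 4 melted columns = 20 rows.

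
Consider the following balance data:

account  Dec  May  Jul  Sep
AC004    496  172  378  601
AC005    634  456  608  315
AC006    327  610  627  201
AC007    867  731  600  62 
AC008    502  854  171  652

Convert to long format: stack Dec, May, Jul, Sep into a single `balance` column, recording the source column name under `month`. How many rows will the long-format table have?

20

5 account values × 4 melted columns = 20 rows.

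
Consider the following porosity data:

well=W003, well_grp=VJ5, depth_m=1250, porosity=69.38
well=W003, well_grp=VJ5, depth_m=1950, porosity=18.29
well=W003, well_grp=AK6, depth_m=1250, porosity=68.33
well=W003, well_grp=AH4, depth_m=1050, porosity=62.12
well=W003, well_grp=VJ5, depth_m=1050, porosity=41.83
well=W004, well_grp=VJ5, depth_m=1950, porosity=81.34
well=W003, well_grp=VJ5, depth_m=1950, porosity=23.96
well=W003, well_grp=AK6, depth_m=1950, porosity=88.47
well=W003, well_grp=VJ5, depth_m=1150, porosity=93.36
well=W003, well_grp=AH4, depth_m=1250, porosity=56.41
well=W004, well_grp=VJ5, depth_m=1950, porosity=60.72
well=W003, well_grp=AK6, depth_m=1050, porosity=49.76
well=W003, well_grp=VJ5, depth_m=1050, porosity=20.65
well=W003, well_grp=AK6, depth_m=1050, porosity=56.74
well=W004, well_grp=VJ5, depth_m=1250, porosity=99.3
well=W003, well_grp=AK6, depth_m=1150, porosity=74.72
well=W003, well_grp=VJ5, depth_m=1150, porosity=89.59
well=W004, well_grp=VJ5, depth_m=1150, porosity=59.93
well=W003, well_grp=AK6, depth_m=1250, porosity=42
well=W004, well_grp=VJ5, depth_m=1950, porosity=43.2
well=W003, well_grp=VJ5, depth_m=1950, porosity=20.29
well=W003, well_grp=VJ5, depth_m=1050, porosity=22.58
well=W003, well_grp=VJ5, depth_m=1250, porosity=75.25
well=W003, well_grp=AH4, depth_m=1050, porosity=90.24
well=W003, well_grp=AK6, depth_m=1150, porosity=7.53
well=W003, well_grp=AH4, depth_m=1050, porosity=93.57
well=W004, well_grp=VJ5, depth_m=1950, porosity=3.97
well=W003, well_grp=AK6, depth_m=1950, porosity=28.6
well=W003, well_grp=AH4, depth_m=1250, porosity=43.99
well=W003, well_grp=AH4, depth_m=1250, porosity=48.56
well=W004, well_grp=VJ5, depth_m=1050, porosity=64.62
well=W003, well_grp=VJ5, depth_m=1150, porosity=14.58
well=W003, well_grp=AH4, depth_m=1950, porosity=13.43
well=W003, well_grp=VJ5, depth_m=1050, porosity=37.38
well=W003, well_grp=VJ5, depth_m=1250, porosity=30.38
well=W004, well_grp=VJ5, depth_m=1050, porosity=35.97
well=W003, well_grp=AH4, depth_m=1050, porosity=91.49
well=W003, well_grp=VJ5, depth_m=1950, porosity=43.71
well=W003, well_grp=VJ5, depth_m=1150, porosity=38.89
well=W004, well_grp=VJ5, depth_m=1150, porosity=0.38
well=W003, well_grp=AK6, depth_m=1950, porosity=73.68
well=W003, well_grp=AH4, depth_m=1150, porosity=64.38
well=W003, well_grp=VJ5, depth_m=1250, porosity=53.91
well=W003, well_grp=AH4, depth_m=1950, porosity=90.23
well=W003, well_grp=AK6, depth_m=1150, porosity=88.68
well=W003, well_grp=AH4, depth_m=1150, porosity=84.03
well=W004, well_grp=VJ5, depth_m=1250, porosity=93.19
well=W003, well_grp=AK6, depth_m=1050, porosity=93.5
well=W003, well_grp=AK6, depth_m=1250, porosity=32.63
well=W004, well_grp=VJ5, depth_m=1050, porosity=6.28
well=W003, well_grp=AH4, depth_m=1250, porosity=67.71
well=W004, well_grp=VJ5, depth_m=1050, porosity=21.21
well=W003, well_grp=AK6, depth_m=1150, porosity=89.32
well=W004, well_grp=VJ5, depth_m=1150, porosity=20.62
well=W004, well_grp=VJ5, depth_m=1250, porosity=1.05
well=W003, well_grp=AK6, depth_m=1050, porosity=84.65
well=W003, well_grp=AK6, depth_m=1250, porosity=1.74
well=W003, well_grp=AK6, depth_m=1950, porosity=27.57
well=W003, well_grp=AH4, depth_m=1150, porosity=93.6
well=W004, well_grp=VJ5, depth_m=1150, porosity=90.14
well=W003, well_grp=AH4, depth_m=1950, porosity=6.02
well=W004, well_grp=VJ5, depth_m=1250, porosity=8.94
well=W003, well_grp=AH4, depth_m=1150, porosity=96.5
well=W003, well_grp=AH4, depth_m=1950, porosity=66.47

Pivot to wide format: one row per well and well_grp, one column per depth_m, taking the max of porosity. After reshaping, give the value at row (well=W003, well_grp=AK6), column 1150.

Rows with well=W003, well_grp=AK6 and depth_m=1150: porosity values are 74.72, 7.53, 88.68, 89.32.
max(74.72, 7.53, 88.68, 89.32) = 89.32.

89.32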